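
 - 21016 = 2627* (- 8) 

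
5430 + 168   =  5598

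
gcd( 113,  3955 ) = 113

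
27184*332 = 9025088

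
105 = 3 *35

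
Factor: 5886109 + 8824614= 14710723^1 = 14710723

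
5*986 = 4930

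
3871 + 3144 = 7015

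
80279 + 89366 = 169645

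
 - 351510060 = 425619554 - 777129614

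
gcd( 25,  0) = 25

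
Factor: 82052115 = 3^1*5^1*17^1 * 233^1*1381^1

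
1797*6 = 10782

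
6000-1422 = 4578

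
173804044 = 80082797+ 93721247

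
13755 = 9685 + 4070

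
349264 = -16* (-21829 ) 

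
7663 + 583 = 8246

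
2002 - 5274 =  - 3272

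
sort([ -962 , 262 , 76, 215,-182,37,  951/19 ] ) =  [-962, - 182, 37, 951/19,76, 215,262] 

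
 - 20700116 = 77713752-98413868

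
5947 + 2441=8388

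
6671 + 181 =6852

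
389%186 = 17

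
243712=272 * 896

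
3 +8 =11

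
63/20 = 3+ 3/20 = 3.15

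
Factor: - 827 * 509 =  - 509^1 * 827^1 = -420943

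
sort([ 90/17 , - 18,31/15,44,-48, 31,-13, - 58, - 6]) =[ - 58, - 48, - 18, - 13, - 6,31/15,90/17,31,44]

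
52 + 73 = 125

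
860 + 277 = 1137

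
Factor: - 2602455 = -3^1*5^1*173497^1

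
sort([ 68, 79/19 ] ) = [ 79/19, 68 ] 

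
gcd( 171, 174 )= 3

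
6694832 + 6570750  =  13265582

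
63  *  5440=342720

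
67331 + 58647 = 125978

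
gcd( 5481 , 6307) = 7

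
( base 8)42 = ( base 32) 12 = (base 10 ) 34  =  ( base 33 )11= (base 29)15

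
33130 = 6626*5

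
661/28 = 661/28   =  23.61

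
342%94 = 60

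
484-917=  - 433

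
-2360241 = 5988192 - 8348433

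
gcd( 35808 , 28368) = 48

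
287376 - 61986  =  225390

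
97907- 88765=9142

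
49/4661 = 49/4661 =0.01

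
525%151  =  72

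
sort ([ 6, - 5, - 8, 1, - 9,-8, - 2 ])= [ - 9, - 8, - 8, - 5,- 2 , 1,6]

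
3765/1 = 3765 = 3765.00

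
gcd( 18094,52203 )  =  1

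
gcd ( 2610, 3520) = 10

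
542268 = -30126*(-18)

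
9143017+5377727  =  14520744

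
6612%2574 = 1464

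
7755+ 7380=15135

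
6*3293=19758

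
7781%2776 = 2229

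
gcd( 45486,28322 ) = 14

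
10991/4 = 2747 + 3/4 = 2747.75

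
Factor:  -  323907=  - 3^1*101^1*1069^1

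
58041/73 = 58041/73= 795.08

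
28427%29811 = 28427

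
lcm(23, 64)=1472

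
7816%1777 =708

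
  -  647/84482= -1 + 83835/84482 = -0.01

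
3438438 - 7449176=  - 4010738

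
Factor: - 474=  - 2^1*3^1*79^1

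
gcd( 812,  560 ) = 28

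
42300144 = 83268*508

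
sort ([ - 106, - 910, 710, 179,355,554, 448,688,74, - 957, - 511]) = [- 957, - 910, - 511, - 106,74,179, 355, 448,554, 688,710 ] 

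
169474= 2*84737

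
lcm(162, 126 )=1134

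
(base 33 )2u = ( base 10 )96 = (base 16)60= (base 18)56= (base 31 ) 33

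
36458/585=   36458/585= 62.32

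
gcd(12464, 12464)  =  12464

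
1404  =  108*13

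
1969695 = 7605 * 259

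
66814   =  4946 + 61868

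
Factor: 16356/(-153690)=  - 2^1 * 5^( - 1 ) * 29^1* 109^( - 1 ) = - 58/545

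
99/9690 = 33/3230 = 0.01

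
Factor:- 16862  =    -  2^1*8431^1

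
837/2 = 418 + 1/2 = 418.50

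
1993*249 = 496257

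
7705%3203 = 1299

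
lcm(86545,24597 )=2336715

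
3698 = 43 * 86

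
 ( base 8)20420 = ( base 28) AM8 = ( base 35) 6vt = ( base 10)8464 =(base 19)1489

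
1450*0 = 0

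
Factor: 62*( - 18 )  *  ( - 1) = 2^2*3^2 * 31^1 = 1116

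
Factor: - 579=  - 3^1*193^1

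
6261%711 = 573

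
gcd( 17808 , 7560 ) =168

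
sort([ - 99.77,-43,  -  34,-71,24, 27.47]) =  [ - 99.77,- 71,  -  43,-34 , 24,27.47] 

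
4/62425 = 4/62425= 0.00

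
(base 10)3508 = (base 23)6ec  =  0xDB4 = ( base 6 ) 24124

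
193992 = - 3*(- 64664)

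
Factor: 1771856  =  2^4*37^1*41^1*73^1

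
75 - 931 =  - 856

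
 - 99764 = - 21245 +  - 78519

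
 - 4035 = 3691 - 7726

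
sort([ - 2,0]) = [ - 2,0 ]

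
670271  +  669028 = 1339299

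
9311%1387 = 989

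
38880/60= 648   =  648.00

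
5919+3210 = 9129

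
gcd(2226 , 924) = 42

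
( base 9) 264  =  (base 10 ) 220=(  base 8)334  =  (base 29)7h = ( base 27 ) 84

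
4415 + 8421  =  12836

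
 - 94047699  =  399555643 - 493603342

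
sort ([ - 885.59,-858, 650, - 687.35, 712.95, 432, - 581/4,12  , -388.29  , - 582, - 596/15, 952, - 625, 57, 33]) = [ - 885.59, - 858, - 687.35, - 625, - 582, - 388.29, - 581/4, - 596/15, 12, 33, 57,432 , 650, 712.95, 952] 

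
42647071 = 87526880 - 44879809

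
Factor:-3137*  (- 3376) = 2^4*211^1*3137^1 = 10590512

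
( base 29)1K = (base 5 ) 144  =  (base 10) 49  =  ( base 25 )1o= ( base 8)61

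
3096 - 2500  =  596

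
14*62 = 868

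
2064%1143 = 921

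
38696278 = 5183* 7466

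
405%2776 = 405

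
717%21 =3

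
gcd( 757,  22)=1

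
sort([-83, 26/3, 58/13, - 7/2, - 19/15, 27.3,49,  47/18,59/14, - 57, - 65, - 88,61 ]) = [ - 88, - 83, - 65, - 57,-7/2, - 19/15, 47/18  ,  59/14,58/13, 26/3, 27.3, 49, 61 ] 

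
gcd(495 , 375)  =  15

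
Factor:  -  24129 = -3^2*7^1*383^1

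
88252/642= 137 + 149/321  =  137.46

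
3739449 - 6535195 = -2795746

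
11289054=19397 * 582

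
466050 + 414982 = 881032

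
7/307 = 7/307 = 0.02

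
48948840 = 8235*5944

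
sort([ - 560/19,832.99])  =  [- 560/19, 832.99 ]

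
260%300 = 260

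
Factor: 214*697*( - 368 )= - 54890144 = - 2^5*17^1*23^1*41^1*107^1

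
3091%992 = 115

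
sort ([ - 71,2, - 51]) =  [ - 71, - 51,2] 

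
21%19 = 2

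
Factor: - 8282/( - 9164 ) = 2^( - 1 ) * 29^ ( - 1 )* 41^1*79^ ( - 1)*101^1 = 4141/4582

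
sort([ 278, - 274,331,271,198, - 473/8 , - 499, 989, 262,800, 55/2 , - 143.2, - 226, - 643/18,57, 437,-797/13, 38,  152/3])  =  [ - 499, - 274, - 226, - 143.2, - 797/13, - 473/8, - 643/18,55/2, 38,152/3, 57, 198,262,  271, 278,331, 437,800, 989]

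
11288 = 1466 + 9822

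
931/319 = 931/319 = 2.92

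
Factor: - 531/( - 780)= 2^( - 2 )*3^1*5^( - 1 )*13^(-1)*59^1  =  177/260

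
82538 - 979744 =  - 897206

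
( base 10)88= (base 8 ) 130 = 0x58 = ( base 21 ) 44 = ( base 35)2i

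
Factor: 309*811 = 250599 = 3^1*103^1*811^1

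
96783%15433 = 4185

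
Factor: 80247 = 3^1*23^1 * 1163^1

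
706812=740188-33376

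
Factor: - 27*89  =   - 3^3*89^1 = - 2403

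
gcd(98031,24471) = 3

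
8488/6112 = 1061/764= 1.39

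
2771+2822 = 5593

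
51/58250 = 51/58250 = 0.00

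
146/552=73/276 = 0.26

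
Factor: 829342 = 2^1 * 29^1*79^1*181^1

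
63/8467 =63/8467 = 0.01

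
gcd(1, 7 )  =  1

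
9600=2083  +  7517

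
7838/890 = 8 + 359/445= 8.81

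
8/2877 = 8/2877 = 0.00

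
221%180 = 41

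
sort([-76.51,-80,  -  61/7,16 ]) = [ - 80, - 76.51, - 61/7 , 16]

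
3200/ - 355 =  - 640/71 = -9.01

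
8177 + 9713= 17890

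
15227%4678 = 1193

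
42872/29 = 42872/29= 1478.34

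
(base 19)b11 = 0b111110010111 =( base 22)859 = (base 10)3991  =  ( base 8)7627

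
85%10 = 5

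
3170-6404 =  - 3234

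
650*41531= 26995150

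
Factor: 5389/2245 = 5^( - 1)*17^1*317^1*449^(-1 )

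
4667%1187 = 1106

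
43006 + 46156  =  89162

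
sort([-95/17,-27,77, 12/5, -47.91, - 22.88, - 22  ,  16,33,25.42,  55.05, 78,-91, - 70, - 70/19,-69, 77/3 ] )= [ - 91, - 70,-69, - 47.91,-27,-22.88, - 22, - 95/17, - 70/19,12/5,16, 25.42, 77/3,33 , 55.05, 77, 78]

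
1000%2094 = 1000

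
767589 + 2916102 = 3683691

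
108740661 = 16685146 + 92055515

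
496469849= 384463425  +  112006424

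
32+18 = 50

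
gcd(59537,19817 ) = 1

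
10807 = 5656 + 5151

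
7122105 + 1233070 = 8355175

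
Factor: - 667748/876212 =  - 97^1*1721^1 * 219053^ ( - 1) = - 166937/219053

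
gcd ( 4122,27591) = 3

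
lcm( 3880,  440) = 42680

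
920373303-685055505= 235317798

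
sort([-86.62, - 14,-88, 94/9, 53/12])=[ - 88, - 86.62, -14,53/12,94/9]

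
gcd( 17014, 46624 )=94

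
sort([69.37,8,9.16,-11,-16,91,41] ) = [ - 16, - 11,8,9.16,41,69.37,91 ] 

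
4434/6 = 739 = 739.00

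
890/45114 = 445/22557 = 0.02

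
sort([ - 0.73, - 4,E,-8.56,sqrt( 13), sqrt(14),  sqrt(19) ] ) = [ - 8.56,  -  4, - 0.73, E,sqrt( 13),sqrt( 14), sqrt(19 )]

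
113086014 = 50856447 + 62229567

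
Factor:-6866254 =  -2^1*3433127^1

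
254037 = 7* 36291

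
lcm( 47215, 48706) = 4627070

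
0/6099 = 0   =  0.00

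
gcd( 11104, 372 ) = 4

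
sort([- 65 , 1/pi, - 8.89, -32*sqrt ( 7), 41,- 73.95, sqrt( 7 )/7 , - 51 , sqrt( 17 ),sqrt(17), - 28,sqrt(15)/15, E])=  [ - 32*sqrt( 7 ), - 73.95, - 65, - 51 , - 28  ,  -  8.89, sqrt( 15)/15 , 1/pi,sqrt( 7)/7,E, sqrt( 17), sqrt( 17), 41 ]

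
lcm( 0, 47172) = 0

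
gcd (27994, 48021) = 1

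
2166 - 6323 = -4157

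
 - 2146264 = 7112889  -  9259153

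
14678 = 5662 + 9016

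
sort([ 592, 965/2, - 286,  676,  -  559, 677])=[  -  559,-286, 965/2 , 592,676, 677] 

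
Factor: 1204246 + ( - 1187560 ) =16686 = 2^1*3^4 * 103^1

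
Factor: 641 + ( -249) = 2^3*7^2 =392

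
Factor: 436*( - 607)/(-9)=2^2*3^(  -  2 )*109^1*607^1 = 264652/9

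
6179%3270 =2909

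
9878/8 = 1234 + 3/4 = 1234.75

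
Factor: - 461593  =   - 11^1*29^1*1447^1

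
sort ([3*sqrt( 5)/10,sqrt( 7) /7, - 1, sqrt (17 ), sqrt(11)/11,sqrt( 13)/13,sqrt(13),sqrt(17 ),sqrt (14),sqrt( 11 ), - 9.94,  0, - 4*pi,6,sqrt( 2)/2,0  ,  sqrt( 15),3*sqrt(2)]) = [ - 4*pi, - 9.94, - 1,0,0,sqrt(13)/13,sqrt(11)/11,sqrt( 7 ) /7,  3* sqrt ( 5)/10,sqrt(2 )/2 , sqrt(11 ), sqrt( 13),sqrt( 14 ),sqrt( 15 ),sqrt (17),sqrt( 17 ),3*sqrt(2),6 ]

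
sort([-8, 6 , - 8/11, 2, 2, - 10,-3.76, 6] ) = [ - 10,-8, - 3.76, - 8/11,  2, 2,6 , 6] 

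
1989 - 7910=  - 5921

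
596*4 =2384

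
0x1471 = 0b1010001110001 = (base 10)5233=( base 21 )BI4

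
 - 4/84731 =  - 1 + 84727/84731 =- 0.00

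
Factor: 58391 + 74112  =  7^1*23^1*823^1 =132503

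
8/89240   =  1/11155 = 0.00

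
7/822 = 7/822= 0.01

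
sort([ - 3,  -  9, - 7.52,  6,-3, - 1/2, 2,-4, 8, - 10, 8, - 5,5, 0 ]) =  [ - 10, - 9, - 7.52,-5,- 4, - 3, - 3, - 1/2, 0,2, 5, 6, 8, 8 ]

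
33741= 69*489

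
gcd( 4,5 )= 1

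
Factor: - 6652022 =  - 2^1*13^1*255847^1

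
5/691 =5/691 =0.01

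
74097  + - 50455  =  23642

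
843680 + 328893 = 1172573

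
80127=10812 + 69315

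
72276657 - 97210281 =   -  24933624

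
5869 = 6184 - 315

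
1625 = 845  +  780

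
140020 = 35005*4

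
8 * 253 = 2024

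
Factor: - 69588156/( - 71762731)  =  2^2*3^1*11^1*23^1*79^ (-1 )*409^(-1)*2221^( - 1)*22921^1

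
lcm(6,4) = 12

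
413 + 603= 1016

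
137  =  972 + -835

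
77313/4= 77313/4 = 19328.25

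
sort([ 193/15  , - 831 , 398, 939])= [ - 831, 193/15 , 398,939] 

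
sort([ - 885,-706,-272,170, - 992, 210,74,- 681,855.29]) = [-992, - 885, - 706,- 681,-272, 74,170,210,855.29]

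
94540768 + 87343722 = 181884490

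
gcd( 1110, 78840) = 30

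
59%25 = 9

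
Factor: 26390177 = 11^1*23^1*104309^1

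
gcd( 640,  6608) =16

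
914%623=291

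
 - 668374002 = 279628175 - 948002177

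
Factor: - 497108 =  - 2^2*124277^1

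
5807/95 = 61 +12/95 = 61.13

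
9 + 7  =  16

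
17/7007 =17/7007 = 0.00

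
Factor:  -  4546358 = -2^1*19^1 * 181^1*661^1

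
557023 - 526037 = 30986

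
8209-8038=171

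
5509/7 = 787 = 787.00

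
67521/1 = 67521 = 67521.00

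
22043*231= 5091933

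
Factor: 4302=2^1*3^2*239^1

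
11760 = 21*560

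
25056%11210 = 2636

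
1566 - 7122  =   - 5556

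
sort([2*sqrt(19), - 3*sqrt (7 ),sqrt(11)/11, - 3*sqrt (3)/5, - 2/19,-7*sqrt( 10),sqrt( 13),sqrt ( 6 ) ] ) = [  -  7*sqrt ( 10), -3*sqrt(7),-3 *sqrt(3)/5,  -  2/19,sqrt(11) /11, sqrt(6) , sqrt (13), 2*sqrt(19)]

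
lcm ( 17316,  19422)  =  1437228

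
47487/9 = 5276  +  1/3 = 5276.33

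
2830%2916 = 2830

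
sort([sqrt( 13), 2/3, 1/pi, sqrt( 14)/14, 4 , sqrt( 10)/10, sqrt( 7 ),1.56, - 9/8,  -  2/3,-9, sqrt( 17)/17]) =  [  -  9,- 9/8,- 2/3, sqrt( 17)/17,sqrt( 14)/14, sqrt(10)/10, 1/pi, 2/3, 1.56,sqrt ( 7), sqrt( 13), 4] 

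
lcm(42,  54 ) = 378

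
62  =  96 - 34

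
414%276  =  138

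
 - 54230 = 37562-91792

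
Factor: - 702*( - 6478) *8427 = 2^2*3^4*13^1*41^1*53^2* 79^1 = 38322254412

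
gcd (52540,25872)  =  4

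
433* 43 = 18619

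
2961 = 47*63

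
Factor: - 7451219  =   - 17^1*163^1 * 2689^1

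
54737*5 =273685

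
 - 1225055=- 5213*235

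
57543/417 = 137 +138/139 = 137.99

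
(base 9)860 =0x2be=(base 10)702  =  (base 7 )2022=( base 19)1HI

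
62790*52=3265080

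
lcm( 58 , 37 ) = 2146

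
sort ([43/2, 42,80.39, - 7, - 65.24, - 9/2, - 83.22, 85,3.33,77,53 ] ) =[- 83.22, - 65.24,-7, - 9/2, 3.33,43/2, 42, 53, 77, 80.39, 85] 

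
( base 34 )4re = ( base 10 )5556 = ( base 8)12664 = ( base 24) 9fc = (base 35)4iq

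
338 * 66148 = 22358024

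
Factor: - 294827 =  - 13^1*22679^1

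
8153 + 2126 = 10279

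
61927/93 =665 + 82/93 =665.88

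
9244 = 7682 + 1562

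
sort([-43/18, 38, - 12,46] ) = [ - 12, - 43/18,38, 46]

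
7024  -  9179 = -2155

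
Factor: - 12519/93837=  - 3^1 * 13^1*31^(  -  1)*107^1*1009^ ( - 1) = - 4173/31279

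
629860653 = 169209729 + 460650924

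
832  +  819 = 1651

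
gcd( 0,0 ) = 0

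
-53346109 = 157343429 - 210689538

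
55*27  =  1485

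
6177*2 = 12354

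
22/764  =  11/382  =  0.03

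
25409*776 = 19717384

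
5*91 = 455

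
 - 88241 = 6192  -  94433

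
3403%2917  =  486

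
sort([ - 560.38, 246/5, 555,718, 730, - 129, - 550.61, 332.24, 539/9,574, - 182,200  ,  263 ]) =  [ - 560.38,-550.61, -182, - 129,246/5,539/9, 200, 263, 332.24,555,574,718,  730]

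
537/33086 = 537/33086 = 0.02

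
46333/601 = 77 +56/601 = 77.09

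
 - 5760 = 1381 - 7141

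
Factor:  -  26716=  -  2^2 * 6679^1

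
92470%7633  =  874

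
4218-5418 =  - 1200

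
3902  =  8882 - 4980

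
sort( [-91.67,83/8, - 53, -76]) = [-91.67, - 76, - 53, 83/8]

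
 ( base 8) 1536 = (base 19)277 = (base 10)862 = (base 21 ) 1k1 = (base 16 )35E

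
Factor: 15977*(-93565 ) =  - 1494888005 = - 5^1*13^1*1229^1 * 18713^1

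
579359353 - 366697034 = 212662319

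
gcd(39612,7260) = 12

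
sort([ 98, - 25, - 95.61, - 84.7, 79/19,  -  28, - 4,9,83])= [ - 95.61, - 84.7,  -  28, - 25, - 4,79/19 , 9,83,98]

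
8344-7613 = 731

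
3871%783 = 739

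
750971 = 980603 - 229632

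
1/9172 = 1/9172 = 0.00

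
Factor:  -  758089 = -29^1 * 26141^1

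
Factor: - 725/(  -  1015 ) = 5^1*7^( - 1) = 5/7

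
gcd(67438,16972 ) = 2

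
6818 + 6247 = 13065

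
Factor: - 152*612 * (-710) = 2^6*3^2 * 5^1*17^1 *19^1*71^1 = 66047040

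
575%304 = 271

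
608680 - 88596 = 520084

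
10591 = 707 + 9884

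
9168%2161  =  524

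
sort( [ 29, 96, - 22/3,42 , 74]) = [-22/3, 29,42, 74, 96] 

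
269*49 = 13181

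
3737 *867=3239979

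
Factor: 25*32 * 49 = 39200 = 2^5*5^2*7^2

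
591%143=19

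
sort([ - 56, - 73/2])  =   [ - 56,-73/2]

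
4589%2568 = 2021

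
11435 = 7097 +4338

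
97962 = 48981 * 2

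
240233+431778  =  672011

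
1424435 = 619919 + 804516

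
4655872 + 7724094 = 12379966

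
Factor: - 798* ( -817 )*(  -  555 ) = -361841130 = - 2^1*3^2 * 5^1 * 7^1 * 19^2 * 37^1 * 43^1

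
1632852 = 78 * 20934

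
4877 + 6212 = 11089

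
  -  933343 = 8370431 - 9303774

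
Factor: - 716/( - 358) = 2 = 2^1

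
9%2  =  1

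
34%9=7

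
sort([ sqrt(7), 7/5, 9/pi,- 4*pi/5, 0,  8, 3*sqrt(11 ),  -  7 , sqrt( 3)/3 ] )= [ - 7,-4 * pi/5,0,sqrt(3)/3, 7/5, sqrt( 7 ), 9/pi,8,  3*sqrt(11)]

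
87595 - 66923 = 20672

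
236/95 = 2 + 46/95 = 2.48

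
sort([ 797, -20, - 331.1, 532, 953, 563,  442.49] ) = [ - 331.1, - 20,442.49, 532, 563, 797, 953] 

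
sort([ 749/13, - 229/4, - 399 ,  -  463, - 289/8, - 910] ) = [ - 910 , - 463, -399,-229/4, - 289/8,  749/13]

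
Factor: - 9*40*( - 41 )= 14760 = 2^3*3^2*5^1*41^1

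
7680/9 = 2560/3 = 853.33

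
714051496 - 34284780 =679766716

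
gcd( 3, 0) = 3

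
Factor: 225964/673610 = 2^1*5^( - 1 )*7^( - 1 )*17^1*3323^1*9623^(- 1) =112982/336805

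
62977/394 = 159 + 331/394 = 159.84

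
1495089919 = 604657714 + 890432205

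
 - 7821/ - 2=3910 + 1/2  =  3910.50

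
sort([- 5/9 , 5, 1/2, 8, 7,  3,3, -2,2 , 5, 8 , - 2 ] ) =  [ -2 ,-2, - 5/9, 1/2,2,3 , 3,5 , 5, 7,8, 8 ] 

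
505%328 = 177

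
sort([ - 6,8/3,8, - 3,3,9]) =[-6, - 3 , 8/3,  3, 8, 9]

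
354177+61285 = 415462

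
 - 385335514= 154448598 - 539784112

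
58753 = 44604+14149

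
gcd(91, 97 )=1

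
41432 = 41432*1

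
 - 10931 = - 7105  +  -3826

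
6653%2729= 1195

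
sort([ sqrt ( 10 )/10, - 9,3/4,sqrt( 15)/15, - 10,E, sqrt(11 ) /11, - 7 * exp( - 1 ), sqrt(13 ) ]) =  [ - 10, - 9,  -  7*exp( - 1),sqrt(15)/15, sqrt(11)/11,  sqrt( 10 ) /10 , 3/4, E,sqrt( 13)]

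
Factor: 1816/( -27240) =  - 3^( - 1 ) * 5^(-1) = - 1/15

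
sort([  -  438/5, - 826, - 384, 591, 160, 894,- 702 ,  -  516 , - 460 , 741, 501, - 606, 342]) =[ -826, - 702,  -  606, - 516 ,-460, - 384,-438/5,160, 342,501, 591, 741, 894]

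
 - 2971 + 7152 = 4181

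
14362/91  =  14362/91 = 157.82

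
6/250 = 3/125 = 0.02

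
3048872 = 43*70904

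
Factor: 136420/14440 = 2^( - 1)*19^( -1)*359^1 = 359/38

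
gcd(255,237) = 3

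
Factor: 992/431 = 2^5*31^1*431^( - 1 ) 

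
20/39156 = 5/9789 = 0.00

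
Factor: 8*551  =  4408=2^3*19^1 * 29^1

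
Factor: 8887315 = 5^1*23^1*109^1*709^1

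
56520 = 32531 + 23989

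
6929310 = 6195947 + 733363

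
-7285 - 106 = -7391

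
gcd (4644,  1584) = 36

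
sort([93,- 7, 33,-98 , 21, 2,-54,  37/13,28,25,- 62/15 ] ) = [ - 98, - 54, -7, -62/15 , 2, 37/13 , 21, 25, 28, 33, 93 ]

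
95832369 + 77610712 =173443081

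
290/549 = 290/549= 0.53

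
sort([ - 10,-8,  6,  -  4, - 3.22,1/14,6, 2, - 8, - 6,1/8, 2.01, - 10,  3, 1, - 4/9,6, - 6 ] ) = [-10 , - 10,-8, - 8, - 6 , - 6, - 4, - 3.22,- 4/9 , 1/14, 1/8, 1, 2, 2.01,3,6,6,6]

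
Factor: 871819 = 13^1 * 199^1 * 337^1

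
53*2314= 122642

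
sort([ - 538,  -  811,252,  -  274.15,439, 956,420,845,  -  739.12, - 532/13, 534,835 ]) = [ - 811, - 739.12, - 538,-274.15,- 532/13,252, 420,439,  534,835,845, 956] 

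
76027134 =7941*9574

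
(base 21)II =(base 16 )18C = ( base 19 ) 11g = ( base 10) 396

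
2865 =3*955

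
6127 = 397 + 5730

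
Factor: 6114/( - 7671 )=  - 2038/2557  =  - 2^1*1019^1 * 2557^ (  -  1)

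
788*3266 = 2573608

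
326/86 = 163/43 =3.79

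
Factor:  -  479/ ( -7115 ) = 5^(- 1 ) * 479^1*1423^(-1)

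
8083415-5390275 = 2693140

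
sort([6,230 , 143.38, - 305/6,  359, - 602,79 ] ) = [ - 602, - 305/6, 6, 79,143.38,230,359 ]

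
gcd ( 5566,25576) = 46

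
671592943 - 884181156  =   -212588213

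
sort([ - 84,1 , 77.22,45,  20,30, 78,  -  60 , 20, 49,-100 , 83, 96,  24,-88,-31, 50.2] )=[ - 100,-88 ,  -  84, - 60, - 31,1,20 , 20,  24, 30,45, 49, 50.2,77.22 , 78, 83, 96]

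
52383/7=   52383/7 = 7483.29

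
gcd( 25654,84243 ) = 1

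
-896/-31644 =224/7911 = 0.03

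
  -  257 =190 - 447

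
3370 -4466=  - 1096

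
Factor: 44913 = 3^1*11^1*1361^1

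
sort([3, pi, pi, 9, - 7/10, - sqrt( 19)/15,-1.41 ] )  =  [ - 1.41,  -  7/10, - sqrt( 19 ) /15,  3, pi , pi, 9 ]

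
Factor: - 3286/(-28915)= 2^1 * 5^(-1 ) * 31^1*53^1*5783^( - 1 )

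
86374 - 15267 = 71107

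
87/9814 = 87/9814 = 0.01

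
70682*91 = 6432062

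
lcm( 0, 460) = 0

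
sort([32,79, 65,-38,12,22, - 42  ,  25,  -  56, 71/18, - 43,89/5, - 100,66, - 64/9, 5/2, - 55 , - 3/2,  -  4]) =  [-100, -56,- 55,-43 , - 42, -38,-64/9, - 4,-3/2,5/2,71/18, 12, 89/5,22, 25,32,65 , 66, 79 ]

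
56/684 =14/171 = 0.08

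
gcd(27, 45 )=9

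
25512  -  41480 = - 15968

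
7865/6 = 1310  +  5/6 = 1310.83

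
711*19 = 13509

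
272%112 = 48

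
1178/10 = 117 + 4/5 = 117.80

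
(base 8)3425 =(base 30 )20D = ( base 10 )1813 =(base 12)1071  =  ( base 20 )4AD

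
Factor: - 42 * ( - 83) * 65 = 226590  =  2^1*3^1*5^1*7^1*13^1*83^1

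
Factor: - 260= - 2^2*5^1 * 13^1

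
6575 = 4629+1946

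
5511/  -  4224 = -2+89/128 = - 1.30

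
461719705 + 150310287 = 612029992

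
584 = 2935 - 2351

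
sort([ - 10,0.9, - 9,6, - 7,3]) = [  -  10, - 9, - 7,0.9,3,6 ]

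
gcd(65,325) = 65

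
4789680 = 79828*60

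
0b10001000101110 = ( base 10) 8750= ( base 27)c02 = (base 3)110000002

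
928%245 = 193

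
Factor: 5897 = 5897^1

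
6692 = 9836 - 3144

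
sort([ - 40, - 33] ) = [- 40, - 33] 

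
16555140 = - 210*( - 78834) 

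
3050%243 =134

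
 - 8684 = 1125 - 9809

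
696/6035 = 696/6035 =0.12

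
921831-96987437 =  - 96065606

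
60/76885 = 12/15377= 0.00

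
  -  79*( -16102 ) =1272058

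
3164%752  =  156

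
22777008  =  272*83739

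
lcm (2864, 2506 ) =20048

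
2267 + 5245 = 7512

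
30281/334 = 30281/334 =90.66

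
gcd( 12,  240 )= 12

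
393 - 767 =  - 374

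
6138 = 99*62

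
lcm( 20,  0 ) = 0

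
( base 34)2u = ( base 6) 242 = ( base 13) 77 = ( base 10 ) 98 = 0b1100010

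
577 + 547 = 1124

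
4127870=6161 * 670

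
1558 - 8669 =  - 7111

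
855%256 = 87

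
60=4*15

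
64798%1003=606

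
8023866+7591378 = 15615244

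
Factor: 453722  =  2^1 * 89^1*2549^1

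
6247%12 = 7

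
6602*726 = 4793052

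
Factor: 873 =3^2*97^1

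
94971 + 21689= 116660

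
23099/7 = 3299 + 6/7 = 3299.86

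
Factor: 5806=2^1*2903^1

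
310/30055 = 62/6011 = 0.01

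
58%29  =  0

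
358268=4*89567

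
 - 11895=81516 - 93411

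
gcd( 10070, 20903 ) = 1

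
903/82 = 903/82 = 11.01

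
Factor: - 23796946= -2^1*47^1*253159^1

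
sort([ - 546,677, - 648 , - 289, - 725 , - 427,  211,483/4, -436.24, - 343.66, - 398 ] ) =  [ - 725, - 648, - 546, - 436.24, - 427, - 398, - 343.66 , - 289,483/4,211,677]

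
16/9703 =16/9703 = 0.00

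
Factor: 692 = 2^2 * 173^1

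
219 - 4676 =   -  4457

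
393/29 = 13 + 16/29 = 13.55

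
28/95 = 28/95  =  0.29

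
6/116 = 3/58 = 0.05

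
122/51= 2+20/51=2.39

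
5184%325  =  309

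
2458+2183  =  4641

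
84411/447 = 188 + 125/149 = 188.84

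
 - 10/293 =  - 1 + 283/293 = - 0.03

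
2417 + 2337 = 4754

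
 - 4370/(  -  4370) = 1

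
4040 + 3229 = 7269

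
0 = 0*47687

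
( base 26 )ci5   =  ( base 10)8585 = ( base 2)10000110001001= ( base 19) 14EG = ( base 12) 4b75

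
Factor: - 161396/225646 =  - 314/439 = -2^1 * 157^1*439^(-1)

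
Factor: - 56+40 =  - 2^4 = - 16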